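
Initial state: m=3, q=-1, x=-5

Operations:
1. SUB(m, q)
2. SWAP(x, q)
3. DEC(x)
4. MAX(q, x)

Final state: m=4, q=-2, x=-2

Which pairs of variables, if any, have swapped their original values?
None

Comparing initial and final values:
m: 3 → 4
q: -1 → -2
x: -5 → -2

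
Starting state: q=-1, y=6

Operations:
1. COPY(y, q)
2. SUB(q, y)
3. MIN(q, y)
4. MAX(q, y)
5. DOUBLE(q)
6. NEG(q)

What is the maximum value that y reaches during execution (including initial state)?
6

Values of y at each step:
Initial: y = 6 ← maximum
After step 1: y = -1
After step 2: y = -1
After step 3: y = -1
After step 4: y = -1
After step 5: y = -1
After step 6: y = -1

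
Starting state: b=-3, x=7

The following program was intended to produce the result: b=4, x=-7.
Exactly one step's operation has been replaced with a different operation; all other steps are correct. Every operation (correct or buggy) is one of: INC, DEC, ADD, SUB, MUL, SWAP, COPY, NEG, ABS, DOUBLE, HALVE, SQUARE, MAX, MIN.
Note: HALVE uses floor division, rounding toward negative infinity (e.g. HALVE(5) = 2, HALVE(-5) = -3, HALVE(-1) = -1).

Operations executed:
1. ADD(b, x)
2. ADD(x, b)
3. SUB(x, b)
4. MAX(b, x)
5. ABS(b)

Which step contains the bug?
Step 4

Trace with buggy code:
Initial: b=-3, x=7
After step 1: b=4, x=7
After step 2: b=4, x=11
After step 3: b=4, x=7
After step 4: b=7, x=7
After step 5: b=7, x=7
Actual final b=7, x=7 ≠ expected b=4, x=-7.
Step 4 is the only position where a single-operation replacement can produce the expected result.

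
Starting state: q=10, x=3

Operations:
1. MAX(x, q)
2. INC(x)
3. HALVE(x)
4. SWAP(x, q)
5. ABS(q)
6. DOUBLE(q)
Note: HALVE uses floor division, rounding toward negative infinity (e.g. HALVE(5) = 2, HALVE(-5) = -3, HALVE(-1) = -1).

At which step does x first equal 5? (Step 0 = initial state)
Step 3

Tracing x:
Initial: x = 3
After step 1: x = 10
After step 2: x = 11
After step 3: x = 5 ← first occurrence
After step 4: x = 10
After step 5: x = 10
After step 6: x = 10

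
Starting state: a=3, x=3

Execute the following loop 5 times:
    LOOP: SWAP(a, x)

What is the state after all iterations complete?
a=3, x=3

Iteration trace:
Start: a=3, x=3
After iteration 1: a=3, x=3
After iteration 2: a=3, x=3
After iteration 3: a=3, x=3
After iteration 4: a=3, x=3
After iteration 5: a=3, x=3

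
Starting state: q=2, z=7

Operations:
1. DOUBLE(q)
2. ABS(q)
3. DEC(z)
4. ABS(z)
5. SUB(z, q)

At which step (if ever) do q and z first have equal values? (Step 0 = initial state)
Never

q and z never become equal during execution.

Comparing values at each step:
Initial: q=2, z=7
After step 1: q=4, z=7
After step 2: q=4, z=7
After step 3: q=4, z=6
After step 4: q=4, z=6
After step 5: q=4, z=2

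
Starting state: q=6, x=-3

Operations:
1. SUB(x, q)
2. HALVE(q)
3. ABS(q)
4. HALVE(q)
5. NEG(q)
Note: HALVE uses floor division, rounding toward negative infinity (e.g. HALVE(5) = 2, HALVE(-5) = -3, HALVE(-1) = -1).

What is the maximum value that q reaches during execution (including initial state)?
6

Values of q at each step:
Initial: q = 6 ← maximum
After step 1: q = 6
After step 2: q = 3
After step 3: q = 3
After step 4: q = 1
After step 5: q = -1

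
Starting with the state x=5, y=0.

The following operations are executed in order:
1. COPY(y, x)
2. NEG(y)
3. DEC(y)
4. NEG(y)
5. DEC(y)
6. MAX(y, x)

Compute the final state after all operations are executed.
{x: 5, y: 5}

Step-by-step execution:
Initial: x=5, y=0
After step 1 (COPY(y, x)): x=5, y=5
After step 2 (NEG(y)): x=5, y=-5
After step 3 (DEC(y)): x=5, y=-6
After step 4 (NEG(y)): x=5, y=6
After step 5 (DEC(y)): x=5, y=5
After step 6 (MAX(y, x)): x=5, y=5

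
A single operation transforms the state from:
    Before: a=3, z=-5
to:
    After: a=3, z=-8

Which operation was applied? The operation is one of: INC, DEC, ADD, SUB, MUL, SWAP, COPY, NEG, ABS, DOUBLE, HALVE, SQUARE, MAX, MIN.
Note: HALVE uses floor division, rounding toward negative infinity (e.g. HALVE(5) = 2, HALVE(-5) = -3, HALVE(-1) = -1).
SUB(z, a)

Analyzing the change:
Before: a=3, z=-5
After: a=3, z=-8
Variable z changed from -5 to -8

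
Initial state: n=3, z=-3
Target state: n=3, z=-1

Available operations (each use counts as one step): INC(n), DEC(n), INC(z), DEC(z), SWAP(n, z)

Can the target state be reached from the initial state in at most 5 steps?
Yes

Path (2 steps): INC(z) → INC(z)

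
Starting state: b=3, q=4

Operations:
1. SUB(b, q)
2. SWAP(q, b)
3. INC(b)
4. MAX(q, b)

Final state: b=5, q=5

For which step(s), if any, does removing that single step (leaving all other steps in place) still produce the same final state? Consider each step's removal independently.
Step(s) 1

Testing removal of each single step:
Without step 1: final = b=5, q=5 (same)
Without step 2: final = b=0, q=4 (different)
Without step 3: final = b=4, q=4 (different)
Without step 4: final = b=5, q=-1 (different)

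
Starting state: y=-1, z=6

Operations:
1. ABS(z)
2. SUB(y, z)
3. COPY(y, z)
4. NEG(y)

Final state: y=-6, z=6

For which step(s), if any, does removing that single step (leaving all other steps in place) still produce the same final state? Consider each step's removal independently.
Step(s) 1, 2

Testing removal of each single step:
Without step 1: final = y=-6, z=6 (same)
Without step 2: final = y=-6, z=6 (same)
Without step 3: final = y=7, z=6 (different)
Without step 4: final = y=6, z=6 (different)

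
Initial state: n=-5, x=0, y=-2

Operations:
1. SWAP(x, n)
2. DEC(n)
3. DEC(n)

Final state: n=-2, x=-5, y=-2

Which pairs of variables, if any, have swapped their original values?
None

Comparing initial and final values:
x: 0 → -5
y: -2 → -2
n: -5 → -2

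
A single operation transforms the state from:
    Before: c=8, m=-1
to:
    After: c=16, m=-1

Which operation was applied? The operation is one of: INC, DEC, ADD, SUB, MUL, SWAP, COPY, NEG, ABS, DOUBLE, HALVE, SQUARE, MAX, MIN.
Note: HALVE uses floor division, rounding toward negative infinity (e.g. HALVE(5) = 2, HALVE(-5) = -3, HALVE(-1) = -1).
DOUBLE(c)

Analyzing the change:
Before: c=8, m=-1
After: c=16, m=-1
Variable c changed from 8 to 16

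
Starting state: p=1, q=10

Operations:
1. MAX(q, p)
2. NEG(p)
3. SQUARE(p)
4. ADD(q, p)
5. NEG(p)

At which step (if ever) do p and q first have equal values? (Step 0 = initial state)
Never

p and q never become equal during execution.

Comparing values at each step:
Initial: p=1, q=10
After step 1: p=1, q=10
After step 2: p=-1, q=10
After step 3: p=1, q=10
After step 4: p=1, q=11
After step 5: p=-1, q=11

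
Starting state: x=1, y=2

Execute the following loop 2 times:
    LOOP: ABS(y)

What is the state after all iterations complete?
x=1, y=2

Iteration trace:
Start: x=1, y=2
After iteration 1: x=1, y=2
After iteration 2: x=1, y=2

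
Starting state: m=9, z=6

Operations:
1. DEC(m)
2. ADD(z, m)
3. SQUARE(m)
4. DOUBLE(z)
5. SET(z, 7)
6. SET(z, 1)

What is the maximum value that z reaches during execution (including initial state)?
28

Values of z at each step:
Initial: z = 6
After step 1: z = 6
After step 2: z = 14
After step 3: z = 14
After step 4: z = 28 ← maximum
After step 5: z = 7
After step 6: z = 1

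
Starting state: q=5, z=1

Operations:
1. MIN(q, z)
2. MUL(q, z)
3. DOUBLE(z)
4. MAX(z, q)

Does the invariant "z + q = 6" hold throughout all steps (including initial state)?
No, violated after step 1

The invariant is violated after step 1.

State at each step:
Initial: q=5, z=1
After step 1: q=1, z=1
After step 2: q=1, z=1
After step 3: q=1, z=2
After step 4: q=1, z=2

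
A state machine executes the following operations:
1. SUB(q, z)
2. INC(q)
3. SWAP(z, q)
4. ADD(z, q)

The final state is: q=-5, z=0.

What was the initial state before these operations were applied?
q=-1, z=-5

Working backwards:
Final state: q=-5, z=0
Before step 4 (ADD(z, q)): q=-5, z=5
Before step 3 (SWAP(z, q)): q=5, z=-5
Before step 2 (INC(q)): q=4, z=-5
Before step 1 (SUB(q, z)): q=-1, z=-5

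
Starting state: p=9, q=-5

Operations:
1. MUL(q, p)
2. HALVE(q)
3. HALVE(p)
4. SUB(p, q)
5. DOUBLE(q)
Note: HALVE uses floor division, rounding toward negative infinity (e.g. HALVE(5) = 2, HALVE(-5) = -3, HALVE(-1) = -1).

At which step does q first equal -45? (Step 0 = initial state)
Step 1

Tracing q:
Initial: q = -5
After step 1: q = -45 ← first occurrence
After step 2: q = -23
After step 3: q = -23
After step 4: q = -23
After step 5: q = -46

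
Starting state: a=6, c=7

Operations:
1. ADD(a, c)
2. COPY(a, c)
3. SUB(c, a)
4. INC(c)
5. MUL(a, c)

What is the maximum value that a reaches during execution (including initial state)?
13

Values of a at each step:
Initial: a = 6
After step 1: a = 13 ← maximum
After step 2: a = 7
After step 3: a = 7
After step 4: a = 7
After step 5: a = 7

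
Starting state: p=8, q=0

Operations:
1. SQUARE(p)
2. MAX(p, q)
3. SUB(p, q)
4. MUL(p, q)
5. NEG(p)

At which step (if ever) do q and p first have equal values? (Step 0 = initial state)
Step 4

q and p first become equal after step 4.

Comparing values at each step:
Initial: q=0, p=8
After step 1: q=0, p=64
After step 2: q=0, p=64
After step 3: q=0, p=64
After step 4: q=0, p=0 ← equal!
After step 5: q=0, p=0 ← equal!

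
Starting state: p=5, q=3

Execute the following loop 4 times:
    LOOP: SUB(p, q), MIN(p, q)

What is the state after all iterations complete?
p=-7, q=3

Iteration trace:
Start: p=5, q=3
After iteration 1: p=2, q=3
After iteration 2: p=-1, q=3
After iteration 3: p=-4, q=3
After iteration 4: p=-7, q=3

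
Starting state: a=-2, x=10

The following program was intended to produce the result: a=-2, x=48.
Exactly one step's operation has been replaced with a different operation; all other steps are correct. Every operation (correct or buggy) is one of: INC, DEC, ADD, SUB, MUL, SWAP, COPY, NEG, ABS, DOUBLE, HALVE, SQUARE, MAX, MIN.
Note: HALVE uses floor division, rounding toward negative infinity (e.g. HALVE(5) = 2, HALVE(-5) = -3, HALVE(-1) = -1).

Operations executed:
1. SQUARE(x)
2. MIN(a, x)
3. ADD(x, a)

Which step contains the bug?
Step 2

Trace with buggy code:
Initial: a=-2, x=10
After step 1: a=-2, x=100
After step 2: a=-2, x=100
After step 3: a=-2, x=98
Actual final a=-2, x=98 ≠ expected a=-2, x=48.
Step 2 is the only position where a single-operation replacement can produce the expected result.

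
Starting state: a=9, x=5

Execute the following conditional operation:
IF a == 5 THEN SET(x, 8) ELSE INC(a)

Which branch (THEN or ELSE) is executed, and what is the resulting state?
Branch: ELSE, Final state: a=10, x=5

Evaluating condition: a == 5
a = 9
Condition is False, so ELSE branch executes
After INC(a): a=10, x=5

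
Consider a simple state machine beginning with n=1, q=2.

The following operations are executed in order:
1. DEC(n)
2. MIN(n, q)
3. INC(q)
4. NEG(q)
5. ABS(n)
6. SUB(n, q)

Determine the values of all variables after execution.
{n: 3, q: -3}

Step-by-step execution:
Initial: n=1, q=2
After step 1 (DEC(n)): n=0, q=2
After step 2 (MIN(n, q)): n=0, q=2
After step 3 (INC(q)): n=0, q=3
After step 4 (NEG(q)): n=0, q=-3
After step 5 (ABS(n)): n=0, q=-3
After step 6 (SUB(n, q)): n=3, q=-3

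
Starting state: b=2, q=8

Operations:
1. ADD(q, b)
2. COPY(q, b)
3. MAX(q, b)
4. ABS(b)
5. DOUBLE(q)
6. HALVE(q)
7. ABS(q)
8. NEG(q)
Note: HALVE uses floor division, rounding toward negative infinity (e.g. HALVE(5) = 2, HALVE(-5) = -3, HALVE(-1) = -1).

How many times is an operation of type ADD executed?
1

Counting ADD operations:
Step 1: ADD(q, b) ← ADD
Total: 1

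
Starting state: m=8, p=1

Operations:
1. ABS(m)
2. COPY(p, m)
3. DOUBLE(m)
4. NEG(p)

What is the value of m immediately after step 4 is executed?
m = 16

Tracing m through execution:
Initial: m = 8
After step 1 (ABS(m)): m = 8
After step 2 (COPY(p, m)): m = 8
After step 3 (DOUBLE(m)): m = 16
After step 4 (NEG(p)): m = 16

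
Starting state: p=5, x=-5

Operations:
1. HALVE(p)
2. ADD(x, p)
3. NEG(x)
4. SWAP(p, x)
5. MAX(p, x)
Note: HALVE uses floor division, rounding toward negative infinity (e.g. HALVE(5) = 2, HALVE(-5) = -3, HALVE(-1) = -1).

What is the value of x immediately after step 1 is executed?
x = -5

Tracing x through execution:
Initial: x = -5
After step 1 (HALVE(p)): x = -5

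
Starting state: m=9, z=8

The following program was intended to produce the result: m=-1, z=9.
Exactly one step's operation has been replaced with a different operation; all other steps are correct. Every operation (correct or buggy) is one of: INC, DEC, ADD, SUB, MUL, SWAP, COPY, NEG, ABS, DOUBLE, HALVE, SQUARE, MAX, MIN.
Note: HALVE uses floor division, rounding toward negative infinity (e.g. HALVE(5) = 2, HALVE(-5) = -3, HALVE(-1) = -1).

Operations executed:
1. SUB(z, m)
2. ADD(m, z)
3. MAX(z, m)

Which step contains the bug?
Step 2

Trace with buggy code:
Initial: m=9, z=8
After step 1: m=9, z=-1
After step 2: m=8, z=-1
After step 3: m=8, z=8
Actual final m=8, z=8 ≠ expected m=-1, z=9.
Step 2 is the only position where a single-operation replacement can produce the expected result.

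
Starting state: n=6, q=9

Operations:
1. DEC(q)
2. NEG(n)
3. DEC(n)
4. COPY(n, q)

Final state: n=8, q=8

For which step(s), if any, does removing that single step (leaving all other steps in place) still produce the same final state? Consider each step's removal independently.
Step(s) 2, 3

Testing removal of each single step:
Without step 1: final = n=9, q=9 (different)
Without step 2: final = n=8, q=8 (same)
Without step 3: final = n=8, q=8 (same)
Without step 4: final = n=-7, q=8 (different)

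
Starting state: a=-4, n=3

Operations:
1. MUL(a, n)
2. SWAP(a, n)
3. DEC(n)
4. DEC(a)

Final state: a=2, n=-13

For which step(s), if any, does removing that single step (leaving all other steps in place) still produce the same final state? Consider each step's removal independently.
None - removing any single step changes the final result

Testing removal of each single step:
Without step 1: final = a=2, n=-5 (different)
Without step 2: final = a=-13, n=2 (different)
Without step 3: final = a=2, n=-12 (different)
Without step 4: final = a=3, n=-13 (different)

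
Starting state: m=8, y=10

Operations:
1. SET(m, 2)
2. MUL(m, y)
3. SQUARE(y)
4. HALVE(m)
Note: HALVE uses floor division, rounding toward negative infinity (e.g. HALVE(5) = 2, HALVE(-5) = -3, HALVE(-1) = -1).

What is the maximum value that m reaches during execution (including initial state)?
20

Values of m at each step:
Initial: m = 8
After step 1: m = 2
After step 2: m = 20 ← maximum
After step 3: m = 20
After step 4: m = 10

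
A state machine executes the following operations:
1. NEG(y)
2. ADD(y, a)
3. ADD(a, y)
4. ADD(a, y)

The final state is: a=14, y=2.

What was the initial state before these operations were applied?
a=10, y=8

Working backwards:
Final state: a=14, y=2
Before step 4 (ADD(a, y)): a=12, y=2
Before step 3 (ADD(a, y)): a=10, y=2
Before step 2 (ADD(y, a)): a=10, y=-8
Before step 1 (NEG(y)): a=10, y=8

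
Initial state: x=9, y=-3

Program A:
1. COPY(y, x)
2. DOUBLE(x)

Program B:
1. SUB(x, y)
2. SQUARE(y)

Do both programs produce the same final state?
No

Program A final state: x=18, y=9
Program B final state: x=12, y=9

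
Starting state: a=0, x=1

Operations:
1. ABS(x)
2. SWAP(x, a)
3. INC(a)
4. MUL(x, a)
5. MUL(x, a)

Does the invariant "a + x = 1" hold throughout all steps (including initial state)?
No, violated after step 3

The invariant is violated after step 3.

State at each step:
Initial: a=0, x=1
After step 1: a=0, x=1
After step 2: a=1, x=0
After step 3: a=2, x=0
After step 4: a=2, x=0
After step 5: a=2, x=0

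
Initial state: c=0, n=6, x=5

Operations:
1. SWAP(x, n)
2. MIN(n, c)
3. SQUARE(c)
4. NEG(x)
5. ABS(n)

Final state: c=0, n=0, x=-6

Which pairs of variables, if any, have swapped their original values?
None

Comparing initial and final values:
n: 6 → 0
x: 5 → -6
c: 0 → 0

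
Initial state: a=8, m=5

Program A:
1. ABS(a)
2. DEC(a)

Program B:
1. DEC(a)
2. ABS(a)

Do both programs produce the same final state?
Yes

Program A final state: a=7, m=5
Program B final state: a=7, m=5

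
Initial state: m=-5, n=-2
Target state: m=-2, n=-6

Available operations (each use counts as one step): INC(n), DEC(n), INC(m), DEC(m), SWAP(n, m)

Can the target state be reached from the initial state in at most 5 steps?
Yes

Path (2 steps): DEC(m) → SWAP(n, m)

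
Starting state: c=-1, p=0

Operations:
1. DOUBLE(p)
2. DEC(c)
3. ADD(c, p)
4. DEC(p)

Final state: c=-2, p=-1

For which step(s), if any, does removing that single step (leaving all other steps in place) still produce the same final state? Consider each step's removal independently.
Step(s) 1, 3

Testing removal of each single step:
Without step 1: final = c=-2, p=-1 (same)
Without step 2: final = c=-1, p=-1 (different)
Without step 3: final = c=-2, p=-1 (same)
Without step 4: final = c=-2, p=0 (different)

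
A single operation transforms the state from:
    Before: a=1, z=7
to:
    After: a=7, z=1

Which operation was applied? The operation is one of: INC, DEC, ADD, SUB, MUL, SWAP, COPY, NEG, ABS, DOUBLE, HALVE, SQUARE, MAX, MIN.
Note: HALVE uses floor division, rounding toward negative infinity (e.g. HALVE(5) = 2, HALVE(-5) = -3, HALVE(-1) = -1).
SWAP(z, a)

Analyzing the change:
Before: a=1, z=7
After: a=7, z=1
Variable z changed from 7 to 1
Variable a changed from 1 to 7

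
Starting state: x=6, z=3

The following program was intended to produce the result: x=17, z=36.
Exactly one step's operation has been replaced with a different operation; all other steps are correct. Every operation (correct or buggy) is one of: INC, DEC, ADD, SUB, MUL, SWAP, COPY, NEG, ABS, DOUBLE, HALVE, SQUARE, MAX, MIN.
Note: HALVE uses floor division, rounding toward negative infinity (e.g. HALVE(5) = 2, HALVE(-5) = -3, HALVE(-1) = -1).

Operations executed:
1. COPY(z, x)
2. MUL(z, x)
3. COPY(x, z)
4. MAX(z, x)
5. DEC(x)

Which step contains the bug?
Step 4

Trace with buggy code:
Initial: x=6, z=3
After step 1: x=6, z=6
After step 2: x=6, z=36
After step 3: x=36, z=36
After step 4: x=36, z=36
After step 5: x=35, z=36
Actual final x=35, z=36 ≠ expected x=17, z=36.
Step 4 is the only position where a single-operation replacement can produce the expected result.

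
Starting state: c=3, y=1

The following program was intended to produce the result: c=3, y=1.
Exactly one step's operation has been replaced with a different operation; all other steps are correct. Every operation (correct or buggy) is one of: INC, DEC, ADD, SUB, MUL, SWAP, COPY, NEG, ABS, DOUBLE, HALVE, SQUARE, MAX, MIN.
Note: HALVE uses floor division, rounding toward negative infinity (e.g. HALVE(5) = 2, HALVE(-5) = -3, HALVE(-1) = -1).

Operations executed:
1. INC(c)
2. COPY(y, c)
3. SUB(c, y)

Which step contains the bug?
Step 2

Trace with buggy code:
Initial: c=3, y=1
After step 1: c=4, y=1
After step 2: c=4, y=4
After step 3: c=0, y=4
Actual final c=0, y=4 ≠ expected c=3, y=1.
Step 2 is the only position where a single-operation replacement can produce the expected result.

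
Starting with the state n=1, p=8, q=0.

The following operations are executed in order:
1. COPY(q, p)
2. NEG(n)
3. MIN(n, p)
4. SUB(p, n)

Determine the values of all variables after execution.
{n: -1, p: 9, q: 8}

Step-by-step execution:
Initial: n=1, p=8, q=0
After step 1 (COPY(q, p)): n=1, p=8, q=8
After step 2 (NEG(n)): n=-1, p=8, q=8
After step 3 (MIN(n, p)): n=-1, p=8, q=8
After step 4 (SUB(p, n)): n=-1, p=9, q=8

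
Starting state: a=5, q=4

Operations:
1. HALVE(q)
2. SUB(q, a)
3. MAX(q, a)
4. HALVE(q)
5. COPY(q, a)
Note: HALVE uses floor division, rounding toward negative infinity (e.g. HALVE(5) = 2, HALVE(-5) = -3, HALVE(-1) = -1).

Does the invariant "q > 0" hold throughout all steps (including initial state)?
No, violated after step 2

The invariant is violated after step 2.

State at each step:
Initial: a=5, q=4
After step 1: a=5, q=2
After step 2: a=5, q=-3
After step 3: a=5, q=5
After step 4: a=5, q=2
After step 5: a=5, q=5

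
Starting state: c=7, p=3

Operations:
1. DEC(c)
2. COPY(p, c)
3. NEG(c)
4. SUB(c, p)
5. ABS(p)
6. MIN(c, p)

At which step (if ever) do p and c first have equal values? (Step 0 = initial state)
Step 2

p and c first become equal after step 2.

Comparing values at each step:
Initial: p=3, c=7
After step 1: p=3, c=6
After step 2: p=6, c=6 ← equal!
After step 3: p=6, c=-6
After step 4: p=6, c=-12
After step 5: p=6, c=-12
After step 6: p=6, c=-12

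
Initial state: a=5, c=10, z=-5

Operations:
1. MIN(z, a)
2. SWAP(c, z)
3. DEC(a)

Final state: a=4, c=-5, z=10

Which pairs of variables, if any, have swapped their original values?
(c, z)

Comparing initial and final values:
a: 5 → 4
c: 10 → -5
z: -5 → 10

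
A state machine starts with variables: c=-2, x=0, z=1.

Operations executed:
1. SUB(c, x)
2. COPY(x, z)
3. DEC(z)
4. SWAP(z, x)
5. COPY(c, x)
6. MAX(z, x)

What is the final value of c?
c = 0

Tracing execution:
Step 1: SUB(c, x) → c = -2
Step 2: COPY(x, z) → c = -2
Step 3: DEC(z) → c = -2
Step 4: SWAP(z, x) → c = -2
Step 5: COPY(c, x) → c = 0
Step 6: MAX(z, x) → c = 0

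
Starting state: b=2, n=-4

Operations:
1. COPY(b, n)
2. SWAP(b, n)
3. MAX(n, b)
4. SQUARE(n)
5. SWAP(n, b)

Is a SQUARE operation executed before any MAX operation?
No

First SQUARE: step 4
First MAX: step 3
Since 4 > 3, MAX comes first.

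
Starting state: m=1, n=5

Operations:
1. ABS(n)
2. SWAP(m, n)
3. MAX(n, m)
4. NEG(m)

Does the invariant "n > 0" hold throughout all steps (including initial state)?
Yes

The invariant holds at every step.

State at each step:
Initial: m=1, n=5
After step 1: m=1, n=5
After step 2: m=5, n=1
After step 3: m=5, n=5
After step 4: m=-5, n=5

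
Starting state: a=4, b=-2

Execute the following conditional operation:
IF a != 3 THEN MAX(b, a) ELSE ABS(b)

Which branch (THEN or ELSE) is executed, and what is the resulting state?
Branch: THEN, Final state: a=4, b=4

Evaluating condition: a != 3
a = 4
Condition is True, so THEN branch executes
After MAX(b, a): a=4, b=4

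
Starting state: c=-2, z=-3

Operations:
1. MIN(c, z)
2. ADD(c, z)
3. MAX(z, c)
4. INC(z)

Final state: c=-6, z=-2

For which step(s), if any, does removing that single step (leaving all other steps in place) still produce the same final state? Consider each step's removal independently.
Step(s) 3

Testing removal of each single step:
Without step 1: final = c=-5, z=-2 (different)
Without step 2: final = c=-3, z=-2 (different)
Without step 3: final = c=-6, z=-2 (same)
Without step 4: final = c=-6, z=-3 (different)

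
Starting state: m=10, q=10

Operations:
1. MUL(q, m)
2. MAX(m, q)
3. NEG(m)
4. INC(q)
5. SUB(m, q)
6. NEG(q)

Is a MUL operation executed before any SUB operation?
Yes

First MUL: step 1
First SUB: step 5
Since 1 < 5, MUL comes first.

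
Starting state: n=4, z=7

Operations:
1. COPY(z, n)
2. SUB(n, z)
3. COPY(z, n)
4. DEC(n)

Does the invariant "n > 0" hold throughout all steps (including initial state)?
No, violated after step 2

The invariant is violated after step 2.

State at each step:
Initial: n=4, z=7
After step 1: n=4, z=4
After step 2: n=0, z=4
After step 3: n=0, z=0
After step 4: n=-1, z=0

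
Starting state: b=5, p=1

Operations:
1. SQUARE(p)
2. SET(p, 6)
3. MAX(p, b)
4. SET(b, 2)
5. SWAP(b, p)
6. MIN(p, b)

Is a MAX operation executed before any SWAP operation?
Yes

First MAX: step 3
First SWAP: step 5
Since 3 < 5, MAX comes first.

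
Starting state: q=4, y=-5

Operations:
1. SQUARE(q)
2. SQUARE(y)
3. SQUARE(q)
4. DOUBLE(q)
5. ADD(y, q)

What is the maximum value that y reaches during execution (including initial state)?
537

Values of y at each step:
Initial: y = -5
After step 1: y = -5
After step 2: y = 25
After step 3: y = 25
After step 4: y = 25
After step 5: y = 537 ← maximum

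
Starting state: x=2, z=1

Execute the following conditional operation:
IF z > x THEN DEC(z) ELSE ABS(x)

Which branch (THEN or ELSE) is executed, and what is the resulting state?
Branch: ELSE, Final state: x=2, z=1

Evaluating condition: z > x
z = 1, x = 2
Condition is False, so ELSE branch executes
After ABS(x): x=2, z=1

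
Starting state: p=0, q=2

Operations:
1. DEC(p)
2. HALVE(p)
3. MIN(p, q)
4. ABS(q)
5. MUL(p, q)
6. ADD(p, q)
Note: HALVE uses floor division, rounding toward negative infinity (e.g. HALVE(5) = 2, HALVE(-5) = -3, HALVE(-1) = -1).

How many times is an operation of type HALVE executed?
1

Counting HALVE operations:
Step 2: HALVE(p) ← HALVE
Total: 1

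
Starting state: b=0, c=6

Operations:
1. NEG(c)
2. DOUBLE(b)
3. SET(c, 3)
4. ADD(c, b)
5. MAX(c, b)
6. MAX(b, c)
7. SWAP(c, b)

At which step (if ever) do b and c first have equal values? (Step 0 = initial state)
Step 6

b and c first become equal after step 6.

Comparing values at each step:
Initial: b=0, c=6
After step 1: b=0, c=-6
After step 2: b=0, c=-6
After step 3: b=0, c=3
After step 4: b=0, c=3
After step 5: b=0, c=3
After step 6: b=3, c=3 ← equal!
After step 7: b=3, c=3 ← equal!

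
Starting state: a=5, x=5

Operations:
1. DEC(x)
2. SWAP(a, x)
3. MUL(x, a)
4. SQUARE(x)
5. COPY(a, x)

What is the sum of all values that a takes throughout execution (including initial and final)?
422

Values of a at each step:
Initial: a = 5
After step 1: a = 5
After step 2: a = 4
After step 3: a = 4
After step 4: a = 4
After step 5: a = 400
Sum = 5 + 5 + 4 + 4 + 4 + 400 = 422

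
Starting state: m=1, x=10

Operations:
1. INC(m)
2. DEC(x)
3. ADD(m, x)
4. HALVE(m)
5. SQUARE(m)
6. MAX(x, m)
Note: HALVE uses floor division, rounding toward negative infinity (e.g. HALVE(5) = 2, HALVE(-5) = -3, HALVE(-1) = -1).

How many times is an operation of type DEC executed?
1

Counting DEC operations:
Step 2: DEC(x) ← DEC
Total: 1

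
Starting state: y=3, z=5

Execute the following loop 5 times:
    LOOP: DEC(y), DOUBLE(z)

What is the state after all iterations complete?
y=-2, z=160

Iteration trace:
Start: y=3, z=5
After iteration 1: y=2, z=10
After iteration 2: y=1, z=20
After iteration 3: y=0, z=40
After iteration 4: y=-1, z=80
After iteration 5: y=-2, z=160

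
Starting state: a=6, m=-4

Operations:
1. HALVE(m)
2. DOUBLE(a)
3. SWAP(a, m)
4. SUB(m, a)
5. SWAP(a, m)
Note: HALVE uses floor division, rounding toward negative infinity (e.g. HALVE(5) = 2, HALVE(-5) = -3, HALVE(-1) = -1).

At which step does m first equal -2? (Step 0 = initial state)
Step 1

Tracing m:
Initial: m = -4
After step 1: m = -2 ← first occurrence
After step 2: m = -2
After step 3: m = 12
After step 4: m = 14
After step 5: m = -2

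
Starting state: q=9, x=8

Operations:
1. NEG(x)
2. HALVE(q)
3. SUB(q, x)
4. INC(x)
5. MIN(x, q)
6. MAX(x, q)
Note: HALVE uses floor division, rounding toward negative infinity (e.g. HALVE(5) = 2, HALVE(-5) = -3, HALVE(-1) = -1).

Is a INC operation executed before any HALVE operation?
No

First INC: step 4
First HALVE: step 2
Since 4 > 2, HALVE comes first.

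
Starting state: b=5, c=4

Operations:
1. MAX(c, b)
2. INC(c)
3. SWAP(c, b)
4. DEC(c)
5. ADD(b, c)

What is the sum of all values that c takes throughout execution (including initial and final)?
28

Values of c at each step:
Initial: c = 4
After step 1: c = 5
After step 2: c = 6
After step 3: c = 5
After step 4: c = 4
After step 5: c = 4
Sum = 4 + 5 + 6 + 5 + 4 + 4 = 28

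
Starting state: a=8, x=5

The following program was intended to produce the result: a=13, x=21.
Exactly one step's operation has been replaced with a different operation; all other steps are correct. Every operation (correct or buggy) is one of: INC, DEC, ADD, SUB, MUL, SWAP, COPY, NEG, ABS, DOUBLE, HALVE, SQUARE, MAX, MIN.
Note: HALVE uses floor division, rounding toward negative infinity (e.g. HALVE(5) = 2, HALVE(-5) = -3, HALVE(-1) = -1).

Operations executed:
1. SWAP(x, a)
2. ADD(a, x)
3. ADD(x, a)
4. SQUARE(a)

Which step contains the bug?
Step 4

Trace with buggy code:
Initial: a=8, x=5
After step 1: a=5, x=8
After step 2: a=13, x=8
After step 3: a=13, x=21
After step 4: a=169, x=21
Actual final a=169, x=21 ≠ expected a=13, x=21.
Step 4 is the only position where a single-operation replacement can produce the expected result.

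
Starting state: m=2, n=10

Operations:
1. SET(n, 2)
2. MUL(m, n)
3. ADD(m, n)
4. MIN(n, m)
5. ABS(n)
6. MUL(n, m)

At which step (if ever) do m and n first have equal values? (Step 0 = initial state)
Step 1

m and n first become equal after step 1.

Comparing values at each step:
Initial: m=2, n=10
After step 1: m=2, n=2 ← equal!
After step 2: m=4, n=2
After step 3: m=6, n=2
After step 4: m=6, n=2
After step 5: m=6, n=2
After step 6: m=6, n=12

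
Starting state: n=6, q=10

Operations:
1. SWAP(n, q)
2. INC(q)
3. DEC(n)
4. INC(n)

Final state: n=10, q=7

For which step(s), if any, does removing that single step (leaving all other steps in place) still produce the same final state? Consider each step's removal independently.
None - removing any single step changes the final result

Testing removal of each single step:
Without step 1: final = n=6, q=11 (different)
Without step 2: final = n=10, q=6 (different)
Without step 3: final = n=11, q=7 (different)
Without step 4: final = n=9, q=7 (different)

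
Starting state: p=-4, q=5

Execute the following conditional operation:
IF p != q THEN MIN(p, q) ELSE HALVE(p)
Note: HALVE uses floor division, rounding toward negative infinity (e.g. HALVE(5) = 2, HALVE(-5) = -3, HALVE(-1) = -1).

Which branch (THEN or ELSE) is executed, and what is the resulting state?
Branch: THEN, Final state: p=-4, q=5

Evaluating condition: p != q
p = -4, q = 5
Condition is True, so THEN branch executes
After MIN(p, q): p=-4, q=5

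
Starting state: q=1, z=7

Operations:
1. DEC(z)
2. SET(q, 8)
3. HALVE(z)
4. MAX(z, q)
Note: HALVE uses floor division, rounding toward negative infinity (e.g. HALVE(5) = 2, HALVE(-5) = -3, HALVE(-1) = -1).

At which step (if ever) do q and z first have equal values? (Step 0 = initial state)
Step 4

q and z first become equal after step 4.

Comparing values at each step:
Initial: q=1, z=7
After step 1: q=1, z=6
After step 2: q=8, z=6
After step 3: q=8, z=3
After step 4: q=8, z=8 ← equal!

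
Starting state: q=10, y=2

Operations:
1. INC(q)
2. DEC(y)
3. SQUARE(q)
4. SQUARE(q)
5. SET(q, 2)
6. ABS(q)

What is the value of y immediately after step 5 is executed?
y = 1

Tracing y through execution:
Initial: y = 2
After step 1 (INC(q)): y = 2
After step 2 (DEC(y)): y = 1
After step 3 (SQUARE(q)): y = 1
After step 4 (SQUARE(q)): y = 1
After step 5 (SET(q, 2)): y = 1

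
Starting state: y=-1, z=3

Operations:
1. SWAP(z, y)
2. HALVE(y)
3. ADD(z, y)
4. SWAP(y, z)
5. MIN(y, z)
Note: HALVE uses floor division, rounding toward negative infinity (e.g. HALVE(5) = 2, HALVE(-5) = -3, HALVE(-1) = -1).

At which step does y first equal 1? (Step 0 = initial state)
Step 2

Tracing y:
Initial: y = -1
After step 1: y = 3
After step 2: y = 1 ← first occurrence
After step 3: y = 1
After step 4: y = 0
After step 5: y = 0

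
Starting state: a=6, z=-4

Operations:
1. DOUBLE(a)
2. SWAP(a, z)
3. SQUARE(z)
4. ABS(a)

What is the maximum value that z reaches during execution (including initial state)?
144

Values of z at each step:
Initial: z = -4
After step 1: z = -4
After step 2: z = 12
After step 3: z = 144 ← maximum
After step 4: z = 144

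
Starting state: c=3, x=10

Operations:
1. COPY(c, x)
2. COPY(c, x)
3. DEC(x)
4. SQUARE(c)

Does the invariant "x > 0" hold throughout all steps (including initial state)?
Yes

The invariant holds at every step.

State at each step:
Initial: c=3, x=10
After step 1: c=10, x=10
After step 2: c=10, x=10
After step 3: c=10, x=9
After step 4: c=100, x=9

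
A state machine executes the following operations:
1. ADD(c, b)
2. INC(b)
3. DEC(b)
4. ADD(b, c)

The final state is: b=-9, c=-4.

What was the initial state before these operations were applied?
b=-5, c=1

Working backwards:
Final state: b=-9, c=-4
Before step 4 (ADD(b, c)): b=-5, c=-4
Before step 3 (DEC(b)): b=-4, c=-4
Before step 2 (INC(b)): b=-5, c=-4
Before step 1 (ADD(c, b)): b=-5, c=1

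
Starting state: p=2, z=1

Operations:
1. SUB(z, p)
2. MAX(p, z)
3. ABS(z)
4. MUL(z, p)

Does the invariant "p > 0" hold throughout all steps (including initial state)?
Yes

The invariant holds at every step.

State at each step:
Initial: p=2, z=1
After step 1: p=2, z=-1
After step 2: p=2, z=-1
After step 3: p=2, z=1
After step 4: p=2, z=2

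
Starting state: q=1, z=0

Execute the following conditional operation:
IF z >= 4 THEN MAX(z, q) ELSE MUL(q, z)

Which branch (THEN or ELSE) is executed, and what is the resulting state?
Branch: ELSE, Final state: q=0, z=0

Evaluating condition: z >= 4
z = 0
Condition is False, so ELSE branch executes
After MUL(q, z): q=0, z=0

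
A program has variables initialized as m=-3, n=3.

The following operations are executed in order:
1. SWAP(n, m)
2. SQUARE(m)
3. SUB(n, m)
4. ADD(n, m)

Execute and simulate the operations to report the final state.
{m: 9, n: -3}

Step-by-step execution:
Initial: m=-3, n=3
After step 1 (SWAP(n, m)): m=3, n=-3
After step 2 (SQUARE(m)): m=9, n=-3
After step 3 (SUB(n, m)): m=9, n=-12
After step 4 (ADD(n, m)): m=9, n=-3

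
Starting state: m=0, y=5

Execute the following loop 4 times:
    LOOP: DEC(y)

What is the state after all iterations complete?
m=0, y=1

Iteration trace:
Start: m=0, y=5
After iteration 1: m=0, y=4
After iteration 2: m=0, y=3
After iteration 3: m=0, y=2
After iteration 4: m=0, y=1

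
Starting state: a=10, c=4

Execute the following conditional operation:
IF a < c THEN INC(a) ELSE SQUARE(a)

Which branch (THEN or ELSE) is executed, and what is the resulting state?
Branch: ELSE, Final state: a=100, c=4

Evaluating condition: a < c
a = 10, c = 4
Condition is False, so ELSE branch executes
After SQUARE(a): a=100, c=4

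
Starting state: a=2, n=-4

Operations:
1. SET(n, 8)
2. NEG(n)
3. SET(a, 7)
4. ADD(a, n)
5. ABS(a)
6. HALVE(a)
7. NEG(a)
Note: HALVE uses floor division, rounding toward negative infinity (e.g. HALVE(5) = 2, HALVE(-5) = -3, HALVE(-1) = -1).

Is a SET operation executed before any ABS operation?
Yes

First SET: step 1
First ABS: step 5
Since 1 < 5, SET comes first.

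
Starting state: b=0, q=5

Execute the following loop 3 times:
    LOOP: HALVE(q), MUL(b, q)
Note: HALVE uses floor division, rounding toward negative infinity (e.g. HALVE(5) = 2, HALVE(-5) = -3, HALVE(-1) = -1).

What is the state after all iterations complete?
b=0, q=0

Iteration trace:
Start: b=0, q=5
After iteration 1: b=0, q=2
After iteration 2: b=0, q=1
After iteration 3: b=0, q=0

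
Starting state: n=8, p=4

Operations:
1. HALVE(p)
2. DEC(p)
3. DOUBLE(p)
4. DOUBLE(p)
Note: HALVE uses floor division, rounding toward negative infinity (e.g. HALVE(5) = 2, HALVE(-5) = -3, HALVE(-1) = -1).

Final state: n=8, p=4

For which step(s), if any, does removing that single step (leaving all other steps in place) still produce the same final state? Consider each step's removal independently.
None - removing any single step changes the final result

Testing removal of each single step:
Without step 1: final = n=8, p=12 (different)
Without step 2: final = n=8, p=8 (different)
Without step 3: final = n=8, p=2 (different)
Without step 4: final = n=8, p=2 (different)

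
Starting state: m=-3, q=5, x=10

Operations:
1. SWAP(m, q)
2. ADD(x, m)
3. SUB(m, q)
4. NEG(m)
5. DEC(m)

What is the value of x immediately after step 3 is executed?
x = 15

Tracing x through execution:
Initial: x = 10
After step 1 (SWAP(m, q)): x = 10
After step 2 (ADD(x, m)): x = 15
After step 3 (SUB(m, q)): x = 15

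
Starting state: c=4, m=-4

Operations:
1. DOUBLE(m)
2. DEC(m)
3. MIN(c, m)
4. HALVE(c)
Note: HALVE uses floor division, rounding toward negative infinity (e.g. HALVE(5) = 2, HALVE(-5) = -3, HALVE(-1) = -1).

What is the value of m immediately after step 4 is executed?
m = -9

Tracing m through execution:
Initial: m = -4
After step 1 (DOUBLE(m)): m = -8
After step 2 (DEC(m)): m = -9
After step 3 (MIN(c, m)): m = -9
After step 4 (HALVE(c)): m = -9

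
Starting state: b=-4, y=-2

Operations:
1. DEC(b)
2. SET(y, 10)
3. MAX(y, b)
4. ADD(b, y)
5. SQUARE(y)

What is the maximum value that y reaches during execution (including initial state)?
100

Values of y at each step:
Initial: y = -2
After step 1: y = -2
After step 2: y = 10
After step 3: y = 10
After step 4: y = 10
After step 5: y = 100 ← maximum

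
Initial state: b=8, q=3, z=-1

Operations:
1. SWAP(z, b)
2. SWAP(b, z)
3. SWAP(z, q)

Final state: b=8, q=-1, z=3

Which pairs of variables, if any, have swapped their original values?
(z, q)

Comparing initial and final values:
z: -1 → 3
q: 3 → -1
b: 8 → 8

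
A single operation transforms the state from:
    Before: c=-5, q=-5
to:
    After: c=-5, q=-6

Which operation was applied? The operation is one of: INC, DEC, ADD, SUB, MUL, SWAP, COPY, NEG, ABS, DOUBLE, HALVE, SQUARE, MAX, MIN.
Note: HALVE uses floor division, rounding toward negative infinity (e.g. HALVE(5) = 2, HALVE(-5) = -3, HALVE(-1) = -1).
DEC(q)

Analyzing the change:
Before: c=-5, q=-5
After: c=-5, q=-6
Variable q changed from -5 to -6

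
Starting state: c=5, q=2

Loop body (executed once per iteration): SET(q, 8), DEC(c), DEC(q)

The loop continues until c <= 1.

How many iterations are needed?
4

Tracing iterations:
Initial: c=5, q=2
After iteration 1: c=4, q=7
After iteration 2: c=3, q=7
After iteration 3: c=2, q=7
After iteration 4: c=1, q=7
c <= 1 now holds, so the loop exits after 4 iterations.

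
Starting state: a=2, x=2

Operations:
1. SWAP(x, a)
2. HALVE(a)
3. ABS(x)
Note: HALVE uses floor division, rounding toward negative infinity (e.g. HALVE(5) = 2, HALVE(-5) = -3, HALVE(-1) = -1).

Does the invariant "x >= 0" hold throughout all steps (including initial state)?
Yes

The invariant holds at every step.

State at each step:
Initial: a=2, x=2
After step 1: a=2, x=2
After step 2: a=1, x=2
After step 3: a=1, x=2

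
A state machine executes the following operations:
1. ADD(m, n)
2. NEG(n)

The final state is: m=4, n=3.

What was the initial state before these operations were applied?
m=7, n=-3

Working backwards:
Final state: m=4, n=3
Before step 2 (NEG(n)): m=4, n=-3
Before step 1 (ADD(m, n)): m=7, n=-3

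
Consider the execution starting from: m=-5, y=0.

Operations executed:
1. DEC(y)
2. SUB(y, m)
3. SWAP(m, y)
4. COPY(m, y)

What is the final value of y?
y = -5

Tracing execution:
Step 1: DEC(y) → y = -1
Step 2: SUB(y, m) → y = 4
Step 3: SWAP(m, y) → y = -5
Step 4: COPY(m, y) → y = -5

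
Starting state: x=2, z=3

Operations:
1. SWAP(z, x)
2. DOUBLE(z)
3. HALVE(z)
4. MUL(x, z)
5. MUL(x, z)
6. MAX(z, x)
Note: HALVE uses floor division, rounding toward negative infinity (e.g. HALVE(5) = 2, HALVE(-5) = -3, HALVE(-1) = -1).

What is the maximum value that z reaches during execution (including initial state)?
12

Values of z at each step:
Initial: z = 3
After step 1: z = 2
After step 2: z = 4
After step 3: z = 2
After step 4: z = 2
After step 5: z = 2
After step 6: z = 12 ← maximum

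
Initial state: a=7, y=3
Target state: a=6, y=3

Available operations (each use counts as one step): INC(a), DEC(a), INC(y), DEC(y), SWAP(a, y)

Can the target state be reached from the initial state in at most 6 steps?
Yes

Path (1 step): DEC(a)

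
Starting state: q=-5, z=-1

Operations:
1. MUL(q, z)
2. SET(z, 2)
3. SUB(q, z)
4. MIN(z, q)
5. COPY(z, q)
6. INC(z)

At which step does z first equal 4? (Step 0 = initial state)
Step 6

Tracing z:
Initial: z = -1
After step 1: z = -1
After step 2: z = 2
After step 3: z = 2
After step 4: z = 2
After step 5: z = 3
After step 6: z = 4 ← first occurrence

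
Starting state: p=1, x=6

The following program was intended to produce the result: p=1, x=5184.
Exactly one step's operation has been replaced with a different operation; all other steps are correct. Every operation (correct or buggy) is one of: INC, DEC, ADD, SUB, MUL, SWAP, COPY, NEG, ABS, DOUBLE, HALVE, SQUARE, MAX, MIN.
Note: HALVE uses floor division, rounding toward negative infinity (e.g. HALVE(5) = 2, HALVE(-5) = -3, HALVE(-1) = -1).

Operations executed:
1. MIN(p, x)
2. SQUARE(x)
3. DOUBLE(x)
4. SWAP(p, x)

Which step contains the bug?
Step 4

Trace with buggy code:
Initial: p=1, x=6
After step 1: p=1, x=6
After step 2: p=1, x=36
After step 3: p=1, x=72
After step 4: p=72, x=1
Actual final p=72, x=1 ≠ expected p=1, x=5184.
Step 4 is the only position where a single-operation replacement can produce the expected result.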